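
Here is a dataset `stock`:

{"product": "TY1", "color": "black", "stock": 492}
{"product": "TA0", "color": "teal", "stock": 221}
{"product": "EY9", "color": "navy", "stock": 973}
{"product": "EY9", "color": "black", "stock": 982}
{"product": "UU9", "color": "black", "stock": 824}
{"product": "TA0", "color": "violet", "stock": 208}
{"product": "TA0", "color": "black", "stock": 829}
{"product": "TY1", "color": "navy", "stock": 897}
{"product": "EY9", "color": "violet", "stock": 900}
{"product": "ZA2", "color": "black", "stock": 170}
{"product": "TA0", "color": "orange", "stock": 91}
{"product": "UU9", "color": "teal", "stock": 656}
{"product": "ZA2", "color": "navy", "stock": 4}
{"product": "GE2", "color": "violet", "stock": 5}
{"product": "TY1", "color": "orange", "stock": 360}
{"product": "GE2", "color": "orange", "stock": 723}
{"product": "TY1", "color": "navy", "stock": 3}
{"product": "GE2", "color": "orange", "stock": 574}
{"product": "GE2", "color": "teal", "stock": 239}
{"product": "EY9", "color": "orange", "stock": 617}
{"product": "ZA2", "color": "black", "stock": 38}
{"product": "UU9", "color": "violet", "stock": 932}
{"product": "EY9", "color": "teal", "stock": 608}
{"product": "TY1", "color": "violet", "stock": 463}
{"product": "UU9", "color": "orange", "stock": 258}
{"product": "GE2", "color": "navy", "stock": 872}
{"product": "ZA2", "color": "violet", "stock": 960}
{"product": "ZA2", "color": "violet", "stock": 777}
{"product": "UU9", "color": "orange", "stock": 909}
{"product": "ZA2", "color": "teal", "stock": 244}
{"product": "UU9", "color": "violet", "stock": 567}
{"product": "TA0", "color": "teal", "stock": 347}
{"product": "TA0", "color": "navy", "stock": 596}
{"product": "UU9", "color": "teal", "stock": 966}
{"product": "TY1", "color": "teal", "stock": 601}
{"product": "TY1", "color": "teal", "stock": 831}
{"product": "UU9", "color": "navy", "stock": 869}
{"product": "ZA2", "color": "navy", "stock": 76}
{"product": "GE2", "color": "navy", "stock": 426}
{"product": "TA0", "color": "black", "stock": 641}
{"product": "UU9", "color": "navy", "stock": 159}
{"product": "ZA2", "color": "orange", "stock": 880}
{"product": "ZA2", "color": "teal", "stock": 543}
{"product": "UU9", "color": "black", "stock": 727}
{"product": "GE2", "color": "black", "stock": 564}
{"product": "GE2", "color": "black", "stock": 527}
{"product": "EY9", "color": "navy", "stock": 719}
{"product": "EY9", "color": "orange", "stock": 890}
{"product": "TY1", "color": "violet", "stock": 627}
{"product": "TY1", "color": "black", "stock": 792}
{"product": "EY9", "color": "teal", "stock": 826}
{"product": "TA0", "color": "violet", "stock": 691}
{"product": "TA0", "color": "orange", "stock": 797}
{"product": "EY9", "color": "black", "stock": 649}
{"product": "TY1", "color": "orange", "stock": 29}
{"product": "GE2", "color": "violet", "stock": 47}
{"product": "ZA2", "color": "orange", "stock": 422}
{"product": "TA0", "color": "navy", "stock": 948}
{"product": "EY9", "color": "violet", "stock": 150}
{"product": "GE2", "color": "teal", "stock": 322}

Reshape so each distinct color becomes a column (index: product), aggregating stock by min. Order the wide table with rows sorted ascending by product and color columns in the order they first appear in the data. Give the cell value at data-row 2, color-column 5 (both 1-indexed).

574

With rows sorted ascending by product, row 2 is product=GE2. color columns in first-appearance order: black, teal, navy, violet, orange; column 5 is orange.
Long rows with product=GE2, color=orange: min(723, 574) = 574.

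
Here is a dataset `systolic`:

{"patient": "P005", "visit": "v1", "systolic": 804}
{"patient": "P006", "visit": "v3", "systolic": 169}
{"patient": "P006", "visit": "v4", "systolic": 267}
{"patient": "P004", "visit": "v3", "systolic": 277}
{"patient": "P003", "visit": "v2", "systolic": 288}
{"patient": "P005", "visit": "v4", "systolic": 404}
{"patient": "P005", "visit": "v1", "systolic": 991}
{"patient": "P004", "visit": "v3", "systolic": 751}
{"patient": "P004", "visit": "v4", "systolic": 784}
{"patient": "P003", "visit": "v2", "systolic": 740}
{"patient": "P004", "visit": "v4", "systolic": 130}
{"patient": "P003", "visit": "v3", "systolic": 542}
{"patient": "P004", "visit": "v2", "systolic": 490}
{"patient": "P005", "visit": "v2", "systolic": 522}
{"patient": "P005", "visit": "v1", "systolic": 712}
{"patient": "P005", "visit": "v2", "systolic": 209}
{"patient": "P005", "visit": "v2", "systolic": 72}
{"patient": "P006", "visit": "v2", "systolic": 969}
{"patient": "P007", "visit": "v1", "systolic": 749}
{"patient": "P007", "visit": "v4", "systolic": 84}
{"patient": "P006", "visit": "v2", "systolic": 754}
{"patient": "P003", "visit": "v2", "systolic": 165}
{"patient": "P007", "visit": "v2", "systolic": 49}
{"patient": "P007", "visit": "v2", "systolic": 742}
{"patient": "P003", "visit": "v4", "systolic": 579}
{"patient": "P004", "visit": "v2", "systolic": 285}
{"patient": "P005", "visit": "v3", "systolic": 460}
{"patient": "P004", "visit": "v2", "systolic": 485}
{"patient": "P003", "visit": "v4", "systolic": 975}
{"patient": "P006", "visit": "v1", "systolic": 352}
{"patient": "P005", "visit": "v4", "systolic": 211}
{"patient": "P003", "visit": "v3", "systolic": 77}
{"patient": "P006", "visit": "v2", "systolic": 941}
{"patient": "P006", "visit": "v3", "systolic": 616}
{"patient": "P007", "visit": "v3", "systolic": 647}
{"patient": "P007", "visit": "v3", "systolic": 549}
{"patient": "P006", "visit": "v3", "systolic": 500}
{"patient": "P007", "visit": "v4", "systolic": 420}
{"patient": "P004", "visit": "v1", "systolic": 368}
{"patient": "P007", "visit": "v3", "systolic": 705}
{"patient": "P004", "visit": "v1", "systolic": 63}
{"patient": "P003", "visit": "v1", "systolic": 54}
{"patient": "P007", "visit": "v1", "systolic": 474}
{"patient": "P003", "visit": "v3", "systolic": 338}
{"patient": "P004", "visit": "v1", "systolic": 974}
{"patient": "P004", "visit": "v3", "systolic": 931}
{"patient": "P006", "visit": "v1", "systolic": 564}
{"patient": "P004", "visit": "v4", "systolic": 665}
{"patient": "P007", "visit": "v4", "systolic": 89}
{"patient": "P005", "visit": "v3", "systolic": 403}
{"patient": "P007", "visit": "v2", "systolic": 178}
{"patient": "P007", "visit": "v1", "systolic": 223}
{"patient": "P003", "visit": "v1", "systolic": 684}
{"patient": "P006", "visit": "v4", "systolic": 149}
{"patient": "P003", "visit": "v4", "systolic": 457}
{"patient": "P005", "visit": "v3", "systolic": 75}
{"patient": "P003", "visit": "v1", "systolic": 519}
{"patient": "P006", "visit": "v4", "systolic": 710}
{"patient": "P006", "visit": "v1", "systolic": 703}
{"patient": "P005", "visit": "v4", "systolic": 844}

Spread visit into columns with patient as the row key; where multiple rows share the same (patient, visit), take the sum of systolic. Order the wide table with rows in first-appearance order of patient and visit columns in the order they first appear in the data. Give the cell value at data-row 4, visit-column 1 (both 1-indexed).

1257

With rows in first-appearance order of patient, row 4 is patient=P003. visit columns in first-appearance order: v1, v3, v4, v2; column 1 is v1.
Long rows with patient=P003, visit=v1: 54 + 684 + 519 = 1257.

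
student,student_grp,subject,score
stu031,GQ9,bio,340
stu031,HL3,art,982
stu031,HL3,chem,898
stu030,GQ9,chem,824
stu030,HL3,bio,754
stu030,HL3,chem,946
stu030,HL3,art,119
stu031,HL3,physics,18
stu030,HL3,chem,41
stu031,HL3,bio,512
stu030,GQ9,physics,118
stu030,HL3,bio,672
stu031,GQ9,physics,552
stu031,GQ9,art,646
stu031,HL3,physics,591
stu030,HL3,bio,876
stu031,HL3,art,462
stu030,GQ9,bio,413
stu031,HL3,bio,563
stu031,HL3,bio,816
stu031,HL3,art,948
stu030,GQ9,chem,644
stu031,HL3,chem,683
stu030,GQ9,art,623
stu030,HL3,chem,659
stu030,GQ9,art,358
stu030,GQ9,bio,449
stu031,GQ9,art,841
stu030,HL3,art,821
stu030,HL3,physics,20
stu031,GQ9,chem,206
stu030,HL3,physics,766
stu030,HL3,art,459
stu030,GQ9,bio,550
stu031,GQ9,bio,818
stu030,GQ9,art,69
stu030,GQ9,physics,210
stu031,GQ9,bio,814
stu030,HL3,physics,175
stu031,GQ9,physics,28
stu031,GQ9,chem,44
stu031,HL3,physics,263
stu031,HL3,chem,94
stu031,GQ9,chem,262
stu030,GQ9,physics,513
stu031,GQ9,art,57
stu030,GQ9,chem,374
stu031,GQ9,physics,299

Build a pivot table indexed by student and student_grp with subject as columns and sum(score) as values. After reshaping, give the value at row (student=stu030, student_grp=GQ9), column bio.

Rows with student=stu030, student_grp=GQ9 and subject=bio: score values are 413, 449, 550.
413 + 449 + 550 = 1412.

1412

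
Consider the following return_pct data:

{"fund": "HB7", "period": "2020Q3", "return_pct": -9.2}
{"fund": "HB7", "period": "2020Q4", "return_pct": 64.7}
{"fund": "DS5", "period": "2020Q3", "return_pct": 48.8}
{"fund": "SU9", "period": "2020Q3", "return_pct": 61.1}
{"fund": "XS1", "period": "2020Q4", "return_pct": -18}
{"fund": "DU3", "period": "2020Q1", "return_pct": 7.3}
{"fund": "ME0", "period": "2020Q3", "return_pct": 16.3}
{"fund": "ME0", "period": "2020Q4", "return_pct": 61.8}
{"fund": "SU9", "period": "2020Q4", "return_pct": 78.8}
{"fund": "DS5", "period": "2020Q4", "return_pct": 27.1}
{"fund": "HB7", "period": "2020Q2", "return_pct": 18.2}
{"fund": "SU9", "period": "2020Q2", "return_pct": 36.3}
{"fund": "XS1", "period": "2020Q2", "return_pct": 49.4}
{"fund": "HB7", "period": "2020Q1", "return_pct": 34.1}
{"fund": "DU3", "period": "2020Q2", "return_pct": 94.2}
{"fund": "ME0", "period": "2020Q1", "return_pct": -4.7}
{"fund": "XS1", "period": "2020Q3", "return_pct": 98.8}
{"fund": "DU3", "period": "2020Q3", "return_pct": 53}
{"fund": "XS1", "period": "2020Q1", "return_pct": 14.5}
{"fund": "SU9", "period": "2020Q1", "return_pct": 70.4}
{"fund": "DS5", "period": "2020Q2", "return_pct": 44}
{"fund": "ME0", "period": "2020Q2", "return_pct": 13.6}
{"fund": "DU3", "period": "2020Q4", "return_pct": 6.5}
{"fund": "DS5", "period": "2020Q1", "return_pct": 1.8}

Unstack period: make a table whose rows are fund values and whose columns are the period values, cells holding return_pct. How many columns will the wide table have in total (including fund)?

5

1 column for fund plus 4 distinct period values → 5 columns.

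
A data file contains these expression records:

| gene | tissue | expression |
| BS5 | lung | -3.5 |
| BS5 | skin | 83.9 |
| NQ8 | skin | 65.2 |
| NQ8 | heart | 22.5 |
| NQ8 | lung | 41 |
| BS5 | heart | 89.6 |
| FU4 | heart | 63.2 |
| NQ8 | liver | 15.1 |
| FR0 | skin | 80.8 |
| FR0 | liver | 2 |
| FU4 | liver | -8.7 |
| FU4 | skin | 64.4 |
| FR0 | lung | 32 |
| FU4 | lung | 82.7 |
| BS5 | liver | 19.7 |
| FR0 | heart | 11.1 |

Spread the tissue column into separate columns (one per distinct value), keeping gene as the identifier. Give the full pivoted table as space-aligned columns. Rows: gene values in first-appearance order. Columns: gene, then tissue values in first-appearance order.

Columns: gene plus the 4 distinct tissue values (lung, skin, heart, liver).
For example, row BS5 column lung takes expression=-3.5 from the long row (BS5, lung).

gene  lung  skin  heart  liver
BS5   -3.5  83.9  89.6   19.7 
NQ8   41    65.2  22.5   15.1 
FU4   82.7  64.4  63.2   -8.7 
FR0   32    80.8  11.1   2    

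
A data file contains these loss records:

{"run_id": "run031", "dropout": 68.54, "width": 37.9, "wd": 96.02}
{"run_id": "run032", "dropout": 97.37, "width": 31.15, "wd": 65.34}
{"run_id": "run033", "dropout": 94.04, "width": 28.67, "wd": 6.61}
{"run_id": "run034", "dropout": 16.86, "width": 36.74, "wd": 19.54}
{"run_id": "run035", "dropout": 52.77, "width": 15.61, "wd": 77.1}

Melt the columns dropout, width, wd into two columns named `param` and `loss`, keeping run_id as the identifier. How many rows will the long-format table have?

5 run_id values × 3 melted columns = 15 rows.

15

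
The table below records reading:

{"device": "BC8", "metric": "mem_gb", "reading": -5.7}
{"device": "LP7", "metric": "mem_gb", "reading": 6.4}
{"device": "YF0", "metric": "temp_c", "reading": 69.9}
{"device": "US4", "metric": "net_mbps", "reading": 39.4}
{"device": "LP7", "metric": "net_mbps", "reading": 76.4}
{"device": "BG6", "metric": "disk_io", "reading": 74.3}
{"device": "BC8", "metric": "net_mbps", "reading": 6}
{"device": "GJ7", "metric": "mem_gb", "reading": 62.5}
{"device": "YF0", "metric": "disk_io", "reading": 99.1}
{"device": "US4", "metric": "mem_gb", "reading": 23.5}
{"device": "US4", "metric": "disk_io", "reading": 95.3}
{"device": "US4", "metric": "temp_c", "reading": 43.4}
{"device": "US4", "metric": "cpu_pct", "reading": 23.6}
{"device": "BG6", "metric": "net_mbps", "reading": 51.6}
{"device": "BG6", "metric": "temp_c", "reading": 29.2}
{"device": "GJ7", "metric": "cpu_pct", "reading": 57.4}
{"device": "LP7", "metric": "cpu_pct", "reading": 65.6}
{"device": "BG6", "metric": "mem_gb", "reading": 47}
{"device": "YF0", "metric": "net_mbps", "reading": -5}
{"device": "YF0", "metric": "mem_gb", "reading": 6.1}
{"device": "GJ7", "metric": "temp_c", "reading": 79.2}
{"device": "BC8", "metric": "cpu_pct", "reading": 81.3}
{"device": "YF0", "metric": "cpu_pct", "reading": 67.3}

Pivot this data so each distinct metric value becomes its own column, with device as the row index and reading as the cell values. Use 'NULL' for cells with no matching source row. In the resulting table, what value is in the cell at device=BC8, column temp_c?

No long-format row has device=BC8 and metric=temp_c, so the cell is NULL.

NULL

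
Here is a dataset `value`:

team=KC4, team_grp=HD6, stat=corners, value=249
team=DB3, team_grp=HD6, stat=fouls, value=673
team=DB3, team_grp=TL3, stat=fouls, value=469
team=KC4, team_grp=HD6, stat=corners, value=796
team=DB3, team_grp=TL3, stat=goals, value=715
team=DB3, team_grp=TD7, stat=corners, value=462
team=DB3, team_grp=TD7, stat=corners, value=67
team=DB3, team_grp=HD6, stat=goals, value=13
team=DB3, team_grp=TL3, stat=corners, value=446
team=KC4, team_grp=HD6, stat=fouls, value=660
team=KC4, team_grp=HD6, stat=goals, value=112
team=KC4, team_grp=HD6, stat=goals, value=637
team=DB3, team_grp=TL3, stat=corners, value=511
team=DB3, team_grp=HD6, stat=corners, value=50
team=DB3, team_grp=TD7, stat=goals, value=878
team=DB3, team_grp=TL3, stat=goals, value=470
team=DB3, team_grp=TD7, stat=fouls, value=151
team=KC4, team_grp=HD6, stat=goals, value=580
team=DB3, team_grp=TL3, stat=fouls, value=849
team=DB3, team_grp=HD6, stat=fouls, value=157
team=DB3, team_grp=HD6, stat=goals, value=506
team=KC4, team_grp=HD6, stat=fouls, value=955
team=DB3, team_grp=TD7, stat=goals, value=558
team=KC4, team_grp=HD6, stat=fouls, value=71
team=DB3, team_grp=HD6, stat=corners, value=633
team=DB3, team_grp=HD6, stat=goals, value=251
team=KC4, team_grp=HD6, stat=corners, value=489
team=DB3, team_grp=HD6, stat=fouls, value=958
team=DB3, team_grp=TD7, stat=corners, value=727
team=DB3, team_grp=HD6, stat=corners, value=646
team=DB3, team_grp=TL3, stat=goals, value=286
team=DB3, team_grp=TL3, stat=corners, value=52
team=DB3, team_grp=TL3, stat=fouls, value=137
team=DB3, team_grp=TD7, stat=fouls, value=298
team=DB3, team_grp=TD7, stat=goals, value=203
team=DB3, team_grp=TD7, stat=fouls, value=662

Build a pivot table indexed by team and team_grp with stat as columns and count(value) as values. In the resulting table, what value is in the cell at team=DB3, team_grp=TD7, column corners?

3

Rows with team=DB3, team_grp=TD7 and stat=corners: value values are 462, 67, 727.
3 rows match — count = 3.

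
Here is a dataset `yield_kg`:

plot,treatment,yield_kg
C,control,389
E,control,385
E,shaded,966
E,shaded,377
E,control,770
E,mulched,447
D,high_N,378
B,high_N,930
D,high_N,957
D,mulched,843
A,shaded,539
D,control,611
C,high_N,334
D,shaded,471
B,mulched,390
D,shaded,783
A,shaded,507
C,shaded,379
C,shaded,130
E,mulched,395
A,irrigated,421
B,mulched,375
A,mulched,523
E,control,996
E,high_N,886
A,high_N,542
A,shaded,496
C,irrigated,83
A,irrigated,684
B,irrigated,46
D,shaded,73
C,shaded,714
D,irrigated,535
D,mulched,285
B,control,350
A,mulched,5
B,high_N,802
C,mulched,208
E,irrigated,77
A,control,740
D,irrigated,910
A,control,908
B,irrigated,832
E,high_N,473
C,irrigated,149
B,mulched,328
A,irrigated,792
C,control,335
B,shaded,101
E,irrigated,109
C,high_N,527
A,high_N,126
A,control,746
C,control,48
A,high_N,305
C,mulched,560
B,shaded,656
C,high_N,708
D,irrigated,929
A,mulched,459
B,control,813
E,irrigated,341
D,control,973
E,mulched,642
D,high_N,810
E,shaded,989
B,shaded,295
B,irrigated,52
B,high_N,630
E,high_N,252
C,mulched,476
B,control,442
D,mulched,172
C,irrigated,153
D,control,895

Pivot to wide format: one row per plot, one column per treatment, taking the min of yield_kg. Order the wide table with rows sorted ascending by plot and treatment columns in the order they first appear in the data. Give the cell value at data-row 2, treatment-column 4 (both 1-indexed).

630

With rows sorted ascending by plot, row 2 is plot=B. treatment columns in first-appearance order: control, shaded, mulched, high_N, irrigated; column 4 is high_N.
Long rows with plot=B, treatment=high_N: min(930, 802, 630) = 630.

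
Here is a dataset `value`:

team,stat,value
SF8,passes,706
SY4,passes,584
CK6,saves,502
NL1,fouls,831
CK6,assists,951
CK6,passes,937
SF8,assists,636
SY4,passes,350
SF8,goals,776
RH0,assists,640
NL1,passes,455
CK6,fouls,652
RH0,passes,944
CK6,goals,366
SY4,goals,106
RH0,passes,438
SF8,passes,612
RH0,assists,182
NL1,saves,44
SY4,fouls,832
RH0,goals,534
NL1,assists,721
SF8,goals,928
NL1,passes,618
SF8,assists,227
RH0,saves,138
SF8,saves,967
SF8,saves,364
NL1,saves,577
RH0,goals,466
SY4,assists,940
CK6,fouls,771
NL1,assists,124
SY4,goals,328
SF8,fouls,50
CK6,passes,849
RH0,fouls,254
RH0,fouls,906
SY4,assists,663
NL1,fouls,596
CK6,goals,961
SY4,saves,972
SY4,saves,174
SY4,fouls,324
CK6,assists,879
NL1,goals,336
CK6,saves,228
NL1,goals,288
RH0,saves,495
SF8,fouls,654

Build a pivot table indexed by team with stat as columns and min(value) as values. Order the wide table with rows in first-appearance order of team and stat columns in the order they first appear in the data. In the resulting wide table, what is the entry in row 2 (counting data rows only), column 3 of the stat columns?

With rows in first-appearance order of team, row 2 is team=SY4. stat columns in first-appearance order: passes, saves, fouls, assists, goals; column 3 is fouls.
Long rows with team=SY4, stat=fouls: min(832, 324) = 324.

324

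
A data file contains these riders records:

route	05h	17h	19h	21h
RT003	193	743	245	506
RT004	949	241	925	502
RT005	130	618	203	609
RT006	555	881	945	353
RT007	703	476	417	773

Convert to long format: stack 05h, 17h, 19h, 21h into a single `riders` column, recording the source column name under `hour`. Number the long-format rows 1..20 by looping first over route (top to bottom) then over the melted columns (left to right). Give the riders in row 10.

618

20 rows total (5 × 4). Row 10: index ⌊(10-1)/4⌋ = 2 into route → RT005; (10-1) mod 4 = 1 into the melted columns → 17h.
So row 10 is (RT005, 17h, 618); riders = 618.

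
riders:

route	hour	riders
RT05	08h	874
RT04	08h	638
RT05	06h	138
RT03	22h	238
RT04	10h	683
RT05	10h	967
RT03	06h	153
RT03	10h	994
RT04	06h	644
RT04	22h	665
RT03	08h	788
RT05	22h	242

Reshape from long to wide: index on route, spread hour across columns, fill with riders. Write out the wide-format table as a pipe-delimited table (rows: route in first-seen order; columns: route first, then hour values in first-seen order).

| route | 08h | 06h | 22h | 10h |
| RT05 | 874 | 138 | 242 | 967 |
| RT04 | 638 | 644 | 665 | 683 |
| RT03 | 788 | 153 | 238 | 994 |

Columns: route plus the 4 distinct hour values (08h, 06h, 22h, 10h).
For example, row RT05 column 08h takes riders=874 from the long row (RT05, 08h).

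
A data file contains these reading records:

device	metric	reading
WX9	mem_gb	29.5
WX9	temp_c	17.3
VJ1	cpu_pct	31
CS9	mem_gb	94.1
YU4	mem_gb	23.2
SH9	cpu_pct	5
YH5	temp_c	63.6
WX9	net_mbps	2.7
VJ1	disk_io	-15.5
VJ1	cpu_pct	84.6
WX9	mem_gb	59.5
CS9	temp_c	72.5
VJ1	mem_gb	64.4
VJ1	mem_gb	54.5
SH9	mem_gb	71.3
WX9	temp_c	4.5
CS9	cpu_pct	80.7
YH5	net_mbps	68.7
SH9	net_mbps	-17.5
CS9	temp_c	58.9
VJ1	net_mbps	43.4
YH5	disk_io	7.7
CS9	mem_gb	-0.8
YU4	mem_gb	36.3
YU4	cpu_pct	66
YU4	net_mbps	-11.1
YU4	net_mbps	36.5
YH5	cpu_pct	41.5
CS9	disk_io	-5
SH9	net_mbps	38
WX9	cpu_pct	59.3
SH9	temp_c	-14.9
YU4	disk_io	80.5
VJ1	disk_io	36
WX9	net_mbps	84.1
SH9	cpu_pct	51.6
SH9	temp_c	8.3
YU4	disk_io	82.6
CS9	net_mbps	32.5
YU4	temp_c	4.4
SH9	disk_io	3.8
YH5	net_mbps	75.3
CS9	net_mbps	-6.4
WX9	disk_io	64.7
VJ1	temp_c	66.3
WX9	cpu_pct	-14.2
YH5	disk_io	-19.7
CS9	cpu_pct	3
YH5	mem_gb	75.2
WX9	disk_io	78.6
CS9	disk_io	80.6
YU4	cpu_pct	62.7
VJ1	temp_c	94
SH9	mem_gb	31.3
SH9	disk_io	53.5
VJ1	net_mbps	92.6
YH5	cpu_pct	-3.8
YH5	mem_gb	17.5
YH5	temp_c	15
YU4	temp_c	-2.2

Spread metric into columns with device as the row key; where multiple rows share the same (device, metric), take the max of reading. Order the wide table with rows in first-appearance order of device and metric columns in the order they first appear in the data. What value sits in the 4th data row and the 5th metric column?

82.6

With rows in first-appearance order of device, row 4 is device=YU4. metric columns in first-appearance order: mem_gb, temp_c, cpu_pct, net_mbps, disk_io; column 5 is disk_io.
Long rows with device=YU4, metric=disk_io: max(80.5, 82.6) = 82.6.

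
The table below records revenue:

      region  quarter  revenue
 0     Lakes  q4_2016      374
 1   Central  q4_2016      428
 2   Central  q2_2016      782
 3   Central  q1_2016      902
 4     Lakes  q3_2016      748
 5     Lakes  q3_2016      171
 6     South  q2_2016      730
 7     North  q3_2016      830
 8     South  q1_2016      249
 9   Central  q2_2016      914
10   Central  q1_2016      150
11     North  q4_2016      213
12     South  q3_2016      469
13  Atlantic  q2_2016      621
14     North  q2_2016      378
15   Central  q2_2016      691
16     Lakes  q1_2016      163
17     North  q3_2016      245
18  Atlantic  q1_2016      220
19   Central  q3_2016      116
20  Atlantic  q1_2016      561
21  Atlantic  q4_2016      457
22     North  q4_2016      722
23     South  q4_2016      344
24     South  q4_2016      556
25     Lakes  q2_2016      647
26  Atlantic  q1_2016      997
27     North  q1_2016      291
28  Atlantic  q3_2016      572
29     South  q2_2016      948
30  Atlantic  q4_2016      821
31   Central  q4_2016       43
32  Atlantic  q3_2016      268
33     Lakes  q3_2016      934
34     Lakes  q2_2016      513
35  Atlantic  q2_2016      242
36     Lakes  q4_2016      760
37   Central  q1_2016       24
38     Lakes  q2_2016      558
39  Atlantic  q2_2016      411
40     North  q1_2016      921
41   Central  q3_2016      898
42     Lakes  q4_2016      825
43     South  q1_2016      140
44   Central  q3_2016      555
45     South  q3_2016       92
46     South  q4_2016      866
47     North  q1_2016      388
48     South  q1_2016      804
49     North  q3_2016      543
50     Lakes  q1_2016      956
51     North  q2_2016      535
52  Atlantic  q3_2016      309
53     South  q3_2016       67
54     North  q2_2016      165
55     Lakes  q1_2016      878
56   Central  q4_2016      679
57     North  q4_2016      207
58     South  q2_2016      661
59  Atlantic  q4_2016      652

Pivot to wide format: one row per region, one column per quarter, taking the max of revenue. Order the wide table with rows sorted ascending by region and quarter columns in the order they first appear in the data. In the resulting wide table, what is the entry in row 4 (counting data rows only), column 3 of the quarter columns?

With rows sorted ascending by region, row 4 is region=North. quarter columns in first-appearance order: q4_2016, q2_2016, q1_2016, q3_2016; column 3 is q1_2016.
Long rows with region=North, quarter=q1_2016: max(291, 921, 388) = 921.

921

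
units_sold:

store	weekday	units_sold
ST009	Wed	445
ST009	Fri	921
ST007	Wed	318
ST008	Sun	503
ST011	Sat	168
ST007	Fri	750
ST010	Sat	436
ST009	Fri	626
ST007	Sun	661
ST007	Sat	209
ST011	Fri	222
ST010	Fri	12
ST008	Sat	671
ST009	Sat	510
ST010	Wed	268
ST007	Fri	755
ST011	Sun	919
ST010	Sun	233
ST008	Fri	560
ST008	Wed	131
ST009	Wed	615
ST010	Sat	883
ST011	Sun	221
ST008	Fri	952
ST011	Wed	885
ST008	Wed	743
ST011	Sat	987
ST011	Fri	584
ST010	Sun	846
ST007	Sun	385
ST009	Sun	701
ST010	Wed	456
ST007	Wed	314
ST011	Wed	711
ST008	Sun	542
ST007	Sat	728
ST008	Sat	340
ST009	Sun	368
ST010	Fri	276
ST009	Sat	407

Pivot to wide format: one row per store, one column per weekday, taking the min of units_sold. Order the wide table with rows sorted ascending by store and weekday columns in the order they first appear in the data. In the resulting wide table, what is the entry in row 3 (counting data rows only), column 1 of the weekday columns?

With rows sorted ascending by store, row 3 is store=ST009. weekday columns in first-appearance order: Wed, Fri, Sun, Sat; column 1 is Wed.
Long rows with store=ST009, weekday=Wed: min(445, 615) = 445.

445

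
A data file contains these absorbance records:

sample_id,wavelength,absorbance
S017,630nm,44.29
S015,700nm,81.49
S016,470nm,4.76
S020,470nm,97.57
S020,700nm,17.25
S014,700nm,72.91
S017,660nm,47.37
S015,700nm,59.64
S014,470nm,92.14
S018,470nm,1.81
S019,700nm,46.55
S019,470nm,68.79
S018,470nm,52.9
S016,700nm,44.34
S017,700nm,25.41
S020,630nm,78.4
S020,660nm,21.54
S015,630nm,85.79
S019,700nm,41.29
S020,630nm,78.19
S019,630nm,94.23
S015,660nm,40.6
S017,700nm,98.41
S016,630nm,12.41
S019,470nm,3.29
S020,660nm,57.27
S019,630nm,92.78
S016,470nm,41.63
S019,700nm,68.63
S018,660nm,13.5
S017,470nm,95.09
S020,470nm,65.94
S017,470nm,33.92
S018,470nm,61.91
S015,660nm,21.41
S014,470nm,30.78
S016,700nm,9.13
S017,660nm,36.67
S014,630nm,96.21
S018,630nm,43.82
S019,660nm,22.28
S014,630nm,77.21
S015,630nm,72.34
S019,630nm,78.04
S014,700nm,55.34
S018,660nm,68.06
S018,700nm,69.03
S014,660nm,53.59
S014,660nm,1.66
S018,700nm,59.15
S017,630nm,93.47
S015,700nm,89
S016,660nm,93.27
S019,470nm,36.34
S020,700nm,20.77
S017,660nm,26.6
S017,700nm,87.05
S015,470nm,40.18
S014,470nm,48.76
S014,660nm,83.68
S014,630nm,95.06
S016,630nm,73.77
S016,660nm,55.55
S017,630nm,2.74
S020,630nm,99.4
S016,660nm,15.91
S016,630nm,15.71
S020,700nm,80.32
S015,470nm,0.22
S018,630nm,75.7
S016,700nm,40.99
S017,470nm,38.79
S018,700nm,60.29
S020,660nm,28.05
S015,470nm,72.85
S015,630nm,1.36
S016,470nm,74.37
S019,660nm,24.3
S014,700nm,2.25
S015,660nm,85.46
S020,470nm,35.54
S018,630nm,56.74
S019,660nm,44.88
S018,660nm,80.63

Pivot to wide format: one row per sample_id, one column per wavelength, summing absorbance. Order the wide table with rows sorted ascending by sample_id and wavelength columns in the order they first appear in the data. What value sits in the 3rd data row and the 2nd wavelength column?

With rows sorted ascending by sample_id, row 3 is sample_id=S016. wavelength columns in first-appearance order: 630nm, 700nm, 470nm, 660nm; column 2 is 700nm.
Long rows with sample_id=S016, wavelength=700nm: 44.34 + 9.13 + 40.99 = 94.46.

94.46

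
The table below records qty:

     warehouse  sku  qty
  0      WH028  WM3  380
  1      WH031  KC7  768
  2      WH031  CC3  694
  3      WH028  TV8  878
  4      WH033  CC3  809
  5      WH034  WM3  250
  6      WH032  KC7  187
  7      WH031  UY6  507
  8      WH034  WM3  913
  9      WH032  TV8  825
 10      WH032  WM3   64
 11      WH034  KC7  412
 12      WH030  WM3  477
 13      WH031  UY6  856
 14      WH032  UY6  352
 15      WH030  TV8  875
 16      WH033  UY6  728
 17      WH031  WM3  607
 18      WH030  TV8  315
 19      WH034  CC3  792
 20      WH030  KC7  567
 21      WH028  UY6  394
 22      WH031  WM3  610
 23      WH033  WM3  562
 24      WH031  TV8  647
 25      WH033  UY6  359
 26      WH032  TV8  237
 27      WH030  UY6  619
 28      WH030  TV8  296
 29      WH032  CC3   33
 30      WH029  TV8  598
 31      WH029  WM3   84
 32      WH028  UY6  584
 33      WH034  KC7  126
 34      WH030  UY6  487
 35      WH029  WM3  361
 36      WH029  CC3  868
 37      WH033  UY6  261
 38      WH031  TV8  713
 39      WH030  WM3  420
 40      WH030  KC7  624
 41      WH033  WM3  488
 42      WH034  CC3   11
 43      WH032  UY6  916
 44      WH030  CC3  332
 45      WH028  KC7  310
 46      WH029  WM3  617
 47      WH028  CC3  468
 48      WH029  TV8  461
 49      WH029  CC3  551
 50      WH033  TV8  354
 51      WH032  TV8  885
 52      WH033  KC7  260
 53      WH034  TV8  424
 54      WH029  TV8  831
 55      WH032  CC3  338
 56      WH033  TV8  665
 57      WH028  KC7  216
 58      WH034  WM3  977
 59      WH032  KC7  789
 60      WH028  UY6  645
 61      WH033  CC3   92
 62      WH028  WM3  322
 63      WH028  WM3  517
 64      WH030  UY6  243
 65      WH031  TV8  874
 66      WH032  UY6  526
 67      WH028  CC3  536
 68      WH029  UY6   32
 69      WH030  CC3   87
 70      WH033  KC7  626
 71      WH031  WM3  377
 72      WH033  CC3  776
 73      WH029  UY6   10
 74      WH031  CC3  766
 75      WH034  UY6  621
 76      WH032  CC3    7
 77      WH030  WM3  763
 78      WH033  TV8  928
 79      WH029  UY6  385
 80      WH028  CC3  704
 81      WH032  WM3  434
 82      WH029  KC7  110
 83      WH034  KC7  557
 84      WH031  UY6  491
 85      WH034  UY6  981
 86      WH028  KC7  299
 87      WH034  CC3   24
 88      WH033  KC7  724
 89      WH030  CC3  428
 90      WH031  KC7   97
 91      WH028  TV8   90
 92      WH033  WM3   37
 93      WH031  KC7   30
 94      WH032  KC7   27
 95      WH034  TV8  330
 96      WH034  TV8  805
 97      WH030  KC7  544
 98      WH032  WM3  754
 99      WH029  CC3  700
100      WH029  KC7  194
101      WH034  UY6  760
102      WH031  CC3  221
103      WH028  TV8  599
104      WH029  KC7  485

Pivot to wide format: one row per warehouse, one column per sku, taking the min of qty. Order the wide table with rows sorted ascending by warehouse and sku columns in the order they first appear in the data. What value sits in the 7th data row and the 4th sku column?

With rows sorted ascending by warehouse, row 7 is warehouse=WH034. sku columns in first-appearance order: WM3, KC7, CC3, TV8, UY6; column 4 is TV8.
Long rows with warehouse=WH034, sku=TV8: min(424, 330, 805) = 330.

330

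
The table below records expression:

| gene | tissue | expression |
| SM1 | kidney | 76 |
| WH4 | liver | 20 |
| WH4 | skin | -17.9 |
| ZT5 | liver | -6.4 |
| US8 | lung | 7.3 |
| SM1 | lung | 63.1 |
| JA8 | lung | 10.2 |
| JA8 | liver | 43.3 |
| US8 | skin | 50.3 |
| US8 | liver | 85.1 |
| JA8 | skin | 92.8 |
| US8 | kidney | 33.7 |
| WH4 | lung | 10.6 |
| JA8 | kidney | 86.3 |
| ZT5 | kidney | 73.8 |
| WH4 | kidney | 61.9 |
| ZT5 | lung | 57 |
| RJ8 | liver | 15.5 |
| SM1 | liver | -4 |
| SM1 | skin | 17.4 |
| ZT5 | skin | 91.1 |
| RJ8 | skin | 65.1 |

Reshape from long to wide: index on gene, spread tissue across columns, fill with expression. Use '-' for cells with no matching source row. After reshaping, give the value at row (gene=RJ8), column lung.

-

No long-format row has gene=RJ8 and tissue=lung, so the cell is -.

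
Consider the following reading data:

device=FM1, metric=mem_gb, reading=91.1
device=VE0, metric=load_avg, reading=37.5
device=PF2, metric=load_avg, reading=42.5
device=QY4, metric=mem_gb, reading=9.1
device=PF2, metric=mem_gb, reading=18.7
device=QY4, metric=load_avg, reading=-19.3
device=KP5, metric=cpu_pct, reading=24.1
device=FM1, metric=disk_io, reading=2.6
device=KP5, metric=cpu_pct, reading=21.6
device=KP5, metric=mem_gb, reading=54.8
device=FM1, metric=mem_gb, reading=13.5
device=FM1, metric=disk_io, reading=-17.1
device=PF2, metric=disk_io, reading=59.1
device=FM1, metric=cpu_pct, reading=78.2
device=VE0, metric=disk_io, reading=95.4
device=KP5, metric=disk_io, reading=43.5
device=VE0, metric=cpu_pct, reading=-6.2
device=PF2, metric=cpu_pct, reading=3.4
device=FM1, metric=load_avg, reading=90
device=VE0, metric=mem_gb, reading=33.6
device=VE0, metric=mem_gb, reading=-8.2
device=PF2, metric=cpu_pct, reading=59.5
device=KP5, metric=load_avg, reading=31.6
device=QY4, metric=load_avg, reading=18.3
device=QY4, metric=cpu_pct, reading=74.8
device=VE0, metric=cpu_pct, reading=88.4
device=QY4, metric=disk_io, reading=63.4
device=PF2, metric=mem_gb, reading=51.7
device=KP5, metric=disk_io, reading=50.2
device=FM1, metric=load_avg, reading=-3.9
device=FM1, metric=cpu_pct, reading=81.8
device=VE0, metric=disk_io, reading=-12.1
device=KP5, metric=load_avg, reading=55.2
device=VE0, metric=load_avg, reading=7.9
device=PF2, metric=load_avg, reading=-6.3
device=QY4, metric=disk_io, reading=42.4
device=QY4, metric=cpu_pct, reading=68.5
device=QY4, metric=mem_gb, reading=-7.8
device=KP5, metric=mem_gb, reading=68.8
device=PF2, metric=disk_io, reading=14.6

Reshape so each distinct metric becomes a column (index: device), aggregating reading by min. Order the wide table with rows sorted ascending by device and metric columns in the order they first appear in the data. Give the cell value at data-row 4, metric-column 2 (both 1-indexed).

-19.3

With rows sorted ascending by device, row 4 is device=QY4. metric columns in first-appearance order: mem_gb, load_avg, cpu_pct, disk_io; column 2 is load_avg.
Long rows with device=QY4, metric=load_avg: min(-19.3, 18.3) = -19.3.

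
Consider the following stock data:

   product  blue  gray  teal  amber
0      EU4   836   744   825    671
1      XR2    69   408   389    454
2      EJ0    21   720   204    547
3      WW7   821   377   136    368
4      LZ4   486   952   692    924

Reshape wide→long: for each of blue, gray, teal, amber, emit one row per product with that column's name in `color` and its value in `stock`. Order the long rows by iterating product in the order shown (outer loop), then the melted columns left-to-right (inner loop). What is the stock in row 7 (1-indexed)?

20 rows total (5 × 4). Row 7: index ⌊(7-1)/4⌋ = 1 into product → XR2; (7-1) mod 4 = 2 into the melted columns → teal.
So row 7 is (XR2, teal, 389); stock = 389.

389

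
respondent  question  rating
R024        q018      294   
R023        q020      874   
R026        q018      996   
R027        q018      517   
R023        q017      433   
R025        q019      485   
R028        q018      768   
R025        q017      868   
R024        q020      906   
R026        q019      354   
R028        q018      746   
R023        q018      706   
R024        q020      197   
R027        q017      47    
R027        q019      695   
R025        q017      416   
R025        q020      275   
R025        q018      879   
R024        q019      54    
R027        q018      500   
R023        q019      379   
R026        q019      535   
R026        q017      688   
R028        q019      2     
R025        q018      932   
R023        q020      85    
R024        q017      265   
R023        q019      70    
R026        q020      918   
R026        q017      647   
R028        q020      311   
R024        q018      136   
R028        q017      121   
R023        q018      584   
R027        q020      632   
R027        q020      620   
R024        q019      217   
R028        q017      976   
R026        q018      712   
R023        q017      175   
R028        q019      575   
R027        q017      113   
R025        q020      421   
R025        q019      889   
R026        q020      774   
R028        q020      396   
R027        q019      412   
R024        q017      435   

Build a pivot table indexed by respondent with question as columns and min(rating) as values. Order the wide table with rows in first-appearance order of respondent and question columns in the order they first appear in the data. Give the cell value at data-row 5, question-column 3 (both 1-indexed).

416

With rows in first-appearance order of respondent, row 5 is respondent=R025. question columns in first-appearance order: q018, q020, q017, q019; column 3 is q017.
Long rows with respondent=R025, question=q017: min(868, 416) = 416.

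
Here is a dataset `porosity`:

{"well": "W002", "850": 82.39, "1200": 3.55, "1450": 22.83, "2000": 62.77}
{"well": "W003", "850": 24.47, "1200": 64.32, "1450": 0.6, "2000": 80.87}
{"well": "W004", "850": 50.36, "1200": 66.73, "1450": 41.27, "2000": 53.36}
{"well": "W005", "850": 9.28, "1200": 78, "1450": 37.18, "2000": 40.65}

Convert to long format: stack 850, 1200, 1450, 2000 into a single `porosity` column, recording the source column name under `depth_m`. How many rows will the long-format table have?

16

4 well values × 4 melted columns = 16 rows.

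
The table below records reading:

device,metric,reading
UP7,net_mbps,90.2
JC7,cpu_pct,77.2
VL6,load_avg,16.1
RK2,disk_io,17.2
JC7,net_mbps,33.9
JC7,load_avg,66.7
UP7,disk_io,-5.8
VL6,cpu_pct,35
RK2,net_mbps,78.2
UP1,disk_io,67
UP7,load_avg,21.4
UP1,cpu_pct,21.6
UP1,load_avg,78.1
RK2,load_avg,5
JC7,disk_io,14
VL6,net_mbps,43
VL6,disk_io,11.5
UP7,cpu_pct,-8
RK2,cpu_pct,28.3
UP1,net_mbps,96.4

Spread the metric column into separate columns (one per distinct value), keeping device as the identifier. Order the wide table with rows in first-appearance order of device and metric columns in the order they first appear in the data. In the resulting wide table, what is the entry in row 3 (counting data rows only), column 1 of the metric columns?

With rows in first-appearance order of device, row 3 is device=VL6. metric columns in first-appearance order: net_mbps, cpu_pct, load_avg, disk_io; column 1 is net_mbps.
Long rows with device=VL6, metric=net_mbps: reading = 43.

43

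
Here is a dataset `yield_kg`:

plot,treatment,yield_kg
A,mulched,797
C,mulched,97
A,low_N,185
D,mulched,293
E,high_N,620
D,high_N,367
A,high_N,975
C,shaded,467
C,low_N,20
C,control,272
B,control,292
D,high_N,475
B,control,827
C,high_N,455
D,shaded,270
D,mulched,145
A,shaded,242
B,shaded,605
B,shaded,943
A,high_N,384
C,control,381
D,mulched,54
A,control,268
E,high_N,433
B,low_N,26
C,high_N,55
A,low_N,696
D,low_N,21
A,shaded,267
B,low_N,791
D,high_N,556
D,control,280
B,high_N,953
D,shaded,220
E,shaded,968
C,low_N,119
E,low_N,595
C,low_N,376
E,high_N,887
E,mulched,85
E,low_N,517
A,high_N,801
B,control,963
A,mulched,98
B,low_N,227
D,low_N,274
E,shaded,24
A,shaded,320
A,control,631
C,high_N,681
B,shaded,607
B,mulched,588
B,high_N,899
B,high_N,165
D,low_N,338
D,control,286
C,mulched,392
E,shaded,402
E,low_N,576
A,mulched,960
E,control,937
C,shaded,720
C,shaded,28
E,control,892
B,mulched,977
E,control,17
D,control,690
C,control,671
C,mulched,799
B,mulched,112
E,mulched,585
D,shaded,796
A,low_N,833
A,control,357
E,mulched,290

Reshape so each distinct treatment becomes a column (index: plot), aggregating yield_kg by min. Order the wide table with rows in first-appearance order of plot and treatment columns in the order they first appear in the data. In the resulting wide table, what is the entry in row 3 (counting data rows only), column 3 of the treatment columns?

With rows in first-appearance order of plot, row 3 is plot=D. treatment columns in first-appearance order: mulched, low_N, high_N, shaded, control; column 3 is high_N.
Long rows with plot=D, treatment=high_N: min(367, 475, 556) = 367.

367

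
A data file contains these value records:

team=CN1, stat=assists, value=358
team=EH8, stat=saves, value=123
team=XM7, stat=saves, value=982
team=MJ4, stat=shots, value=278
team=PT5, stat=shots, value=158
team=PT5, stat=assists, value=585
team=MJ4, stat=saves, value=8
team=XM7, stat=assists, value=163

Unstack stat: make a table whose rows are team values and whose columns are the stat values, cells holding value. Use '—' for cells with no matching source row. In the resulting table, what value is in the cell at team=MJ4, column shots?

278

The long row with team=MJ4, stat=shots has value=278.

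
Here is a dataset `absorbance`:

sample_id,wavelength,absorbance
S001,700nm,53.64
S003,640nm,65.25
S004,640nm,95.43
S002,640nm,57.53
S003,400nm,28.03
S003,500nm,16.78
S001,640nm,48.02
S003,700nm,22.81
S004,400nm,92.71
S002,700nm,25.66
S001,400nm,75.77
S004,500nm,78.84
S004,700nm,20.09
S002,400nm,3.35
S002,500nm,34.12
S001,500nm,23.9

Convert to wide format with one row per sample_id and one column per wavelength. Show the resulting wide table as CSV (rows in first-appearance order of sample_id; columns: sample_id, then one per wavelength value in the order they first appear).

sample_id,700nm,640nm,400nm,500nm
S001,53.64,48.02,75.77,23.9
S003,22.81,65.25,28.03,16.78
S004,20.09,95.43,92.71,78.84
S002,25.66,57.53,3.35,34.12

Columns: sample_id plus the 4 distinct wavelength values (700nm, 640nm, 400nm, 500nm).
For example, row S001 column 700nm takes absorbance=53.64 from the long row (S001, 700nm).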